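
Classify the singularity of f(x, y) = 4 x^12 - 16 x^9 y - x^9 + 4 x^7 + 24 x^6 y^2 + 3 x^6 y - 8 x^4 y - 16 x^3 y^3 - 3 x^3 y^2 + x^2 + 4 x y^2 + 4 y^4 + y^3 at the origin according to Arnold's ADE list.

The Hessian of f at 0 has rank 1. Corank 1: A-series; mu = 2 gives A_2.

A_{2}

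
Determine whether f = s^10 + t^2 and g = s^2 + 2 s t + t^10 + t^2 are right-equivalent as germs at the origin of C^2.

Yes.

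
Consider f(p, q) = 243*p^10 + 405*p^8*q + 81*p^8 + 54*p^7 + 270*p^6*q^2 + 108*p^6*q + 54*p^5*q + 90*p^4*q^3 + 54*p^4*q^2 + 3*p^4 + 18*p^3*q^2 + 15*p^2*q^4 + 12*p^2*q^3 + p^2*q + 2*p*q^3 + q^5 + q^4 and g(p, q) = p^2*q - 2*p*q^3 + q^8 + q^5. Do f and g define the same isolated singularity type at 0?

No.

The Hessian of f at 0 is [[0, 0], [0, 0]] with rank 0, so corank 2. A Groebner basis of the Jacobian ideal J(f) in C{p,q} is {p*q^2, p*q + q^3, p^2 - 4*p*q}; counting standard monomials gives mu = 5. Corank 2; j^3 = p^2*q has shape L^2 M (L != M), so D-series; mu = 5 gives D_5. The Hessian of g at 0 is [[0, 0], [0, 0]] with rank 0, so corank 2. A Groebner basis of the Jacobian ideal J(g) in C{p,q} is {p^4, p^3*q + p^2/8 - p*q^2/8, -p^3 + p^2*q^2, -p*q + q^3}; counting standard monomials gives mu = 9. Corank 2; j^3 = p^2*q has shape L^2 M (L != M), so D-series; mu = 9 gives D_9. f is D_5 but g is D_9, hence not right-equivalent.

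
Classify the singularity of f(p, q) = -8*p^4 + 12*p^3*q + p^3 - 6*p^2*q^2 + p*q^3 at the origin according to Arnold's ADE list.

The Hessian of f at 0 has rank 0. Corank 2; j^3 = p^3 is a perfect cube, so E-series; the 4-jet and mu = 7 give E_7.

E7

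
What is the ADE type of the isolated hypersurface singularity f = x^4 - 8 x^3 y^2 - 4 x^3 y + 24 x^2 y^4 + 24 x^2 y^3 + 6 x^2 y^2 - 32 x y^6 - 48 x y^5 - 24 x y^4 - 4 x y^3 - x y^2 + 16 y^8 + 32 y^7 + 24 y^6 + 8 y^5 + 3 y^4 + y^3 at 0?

D_{5}

The Hessian of f at 0 has rank 0. Corank 2; j^3 = -y^2*(x - y) has shape L^2 M (L != M), so D-series; mu = 5 gives D_5.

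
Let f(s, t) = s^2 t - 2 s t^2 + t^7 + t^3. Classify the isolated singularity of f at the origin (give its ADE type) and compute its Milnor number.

The Hessian of f at 0 has rank 0. Corank 2; j^3 = t*(s - t)^2 has shape L^2 M (L != M), so D-series; mu = 8 gives D_8.

Type D_{8}, Milnor number mu = 8.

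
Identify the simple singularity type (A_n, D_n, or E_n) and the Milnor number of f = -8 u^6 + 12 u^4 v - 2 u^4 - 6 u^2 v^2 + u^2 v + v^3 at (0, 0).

Type D_{4}, Milnor number mu = 4.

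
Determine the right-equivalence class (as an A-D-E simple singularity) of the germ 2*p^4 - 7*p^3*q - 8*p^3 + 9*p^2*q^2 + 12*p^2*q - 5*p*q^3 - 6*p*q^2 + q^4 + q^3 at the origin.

The Hessian of f at 0 is [[0, 0], [0, 0]] with rank 0, so corank 2. A Groebner basis of the Jacobian ideal J(f) in C{p,q} is {768*p^2 - 768*p*q + q^4 + 8*q^3 + 192*q^2, p^3 - 36*p^2 + 36*p*q - q^3/2 - 9*q^2, p^2*q - 40*p^2 + 40*p*q - 2*q^3/3 - 10*q^2, -32*p^2 + p*q^2 + 32*p*q - 5*q^3/6 - 8*q^2}; counting standard monomials gives mu = 7. Corank 2; j^3 = -(2*p - q)^3 is a perfect cube, so E-series; the 4-jet and mu = 7 give E_7.

E_7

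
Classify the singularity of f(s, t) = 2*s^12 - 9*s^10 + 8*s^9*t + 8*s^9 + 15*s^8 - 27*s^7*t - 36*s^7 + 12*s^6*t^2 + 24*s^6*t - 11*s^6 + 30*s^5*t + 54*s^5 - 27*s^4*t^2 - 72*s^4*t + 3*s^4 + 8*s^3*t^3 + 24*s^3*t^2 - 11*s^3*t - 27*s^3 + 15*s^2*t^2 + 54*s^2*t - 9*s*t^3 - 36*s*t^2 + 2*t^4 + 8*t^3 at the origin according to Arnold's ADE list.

The Hessian of f at 0 has rank 0. Corank 2; j^3 = -(3*s - 2*t)^3 is a perfect cube, so E-series; the 4-jet and mu = 7 give E_7.

E_7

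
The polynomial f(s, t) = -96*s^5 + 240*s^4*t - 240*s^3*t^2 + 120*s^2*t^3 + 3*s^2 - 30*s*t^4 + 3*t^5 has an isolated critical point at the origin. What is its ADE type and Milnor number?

Type A_{4}, Milnor number mu = 4.

The Hessian of f at 0 is [[6, 0], [0, 0]] with rank 1, so corank 1. A Groebner basis of the Jacobian ideal J(f) in C{s,t} is {t^4, s}; counting standard monomials gives mu = 4. Corank 1: A-series; mu = 4 gives A_4.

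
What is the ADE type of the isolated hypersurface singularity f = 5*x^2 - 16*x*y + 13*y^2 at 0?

A_1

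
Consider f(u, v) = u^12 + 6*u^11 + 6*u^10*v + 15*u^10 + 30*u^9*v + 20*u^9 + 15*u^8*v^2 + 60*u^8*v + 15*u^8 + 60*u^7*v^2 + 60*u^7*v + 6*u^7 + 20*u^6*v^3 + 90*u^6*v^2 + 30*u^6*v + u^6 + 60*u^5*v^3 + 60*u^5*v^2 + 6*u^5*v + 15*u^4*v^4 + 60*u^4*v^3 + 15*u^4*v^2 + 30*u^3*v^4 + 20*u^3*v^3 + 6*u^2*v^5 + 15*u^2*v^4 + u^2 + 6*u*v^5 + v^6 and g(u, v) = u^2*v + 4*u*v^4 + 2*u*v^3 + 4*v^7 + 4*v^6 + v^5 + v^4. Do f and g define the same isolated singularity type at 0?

No.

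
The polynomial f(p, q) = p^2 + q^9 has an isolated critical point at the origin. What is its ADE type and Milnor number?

The Hessian of f at 0 has rank 1. Corank 1: A-series; mu = 8 gives A_8.

Type A_{8}, Milnor number mu = 8.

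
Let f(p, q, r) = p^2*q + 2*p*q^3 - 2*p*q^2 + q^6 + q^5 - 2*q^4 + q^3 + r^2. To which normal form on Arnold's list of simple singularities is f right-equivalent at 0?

The Hessian of f at 0 has rank 1. Corank 2; j^3 = q*(p - q)^2 has shape L^2 M (L != M), so D-series; mu = 7 gives D_7.

D7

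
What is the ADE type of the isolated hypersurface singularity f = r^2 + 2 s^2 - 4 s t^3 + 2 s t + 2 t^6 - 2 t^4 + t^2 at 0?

A1

The Hessian of f at 0 has rank 3. Corank 0: nondegenerate Morse point, so A_1.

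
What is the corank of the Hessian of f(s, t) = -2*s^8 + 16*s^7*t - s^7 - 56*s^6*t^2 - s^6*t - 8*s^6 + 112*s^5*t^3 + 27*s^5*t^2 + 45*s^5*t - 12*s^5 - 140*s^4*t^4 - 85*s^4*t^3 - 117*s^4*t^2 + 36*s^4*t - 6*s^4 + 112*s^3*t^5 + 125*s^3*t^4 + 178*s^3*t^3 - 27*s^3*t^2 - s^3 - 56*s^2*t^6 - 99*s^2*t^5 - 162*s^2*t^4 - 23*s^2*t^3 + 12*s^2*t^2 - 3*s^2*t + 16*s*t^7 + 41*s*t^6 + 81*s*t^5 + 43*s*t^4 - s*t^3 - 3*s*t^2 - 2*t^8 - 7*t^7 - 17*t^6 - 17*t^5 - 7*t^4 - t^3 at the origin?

The Hessian at 0 is [[0, 0], [0, 0]] of rank 0; hence corank 2.

2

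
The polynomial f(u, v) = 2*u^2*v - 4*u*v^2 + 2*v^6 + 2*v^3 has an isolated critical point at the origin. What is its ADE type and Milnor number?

Type D7, Milnor number mu = 7.

The Hessian of f at 0 has rank 0. Corank 2; j^3 = 2*v*(u - v)^2 has shape L^2 M (L != M), so D-series; mu = 7 gives D_7.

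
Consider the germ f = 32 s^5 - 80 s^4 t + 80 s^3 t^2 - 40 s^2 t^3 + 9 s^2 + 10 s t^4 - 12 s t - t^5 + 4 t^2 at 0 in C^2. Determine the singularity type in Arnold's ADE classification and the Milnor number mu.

Type A_4, Milnor number mu = 4.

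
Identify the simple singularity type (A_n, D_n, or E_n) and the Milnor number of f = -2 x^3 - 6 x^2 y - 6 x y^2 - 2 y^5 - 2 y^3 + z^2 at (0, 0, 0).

The Hessian of f at 0 has rank 1. Corank 2; j^3 = -2*(x + y)^3 is a perfect cube, so E-series; the 5-jet and mu = 8 give E_8.

Type E_8, Milnor number mu = 8.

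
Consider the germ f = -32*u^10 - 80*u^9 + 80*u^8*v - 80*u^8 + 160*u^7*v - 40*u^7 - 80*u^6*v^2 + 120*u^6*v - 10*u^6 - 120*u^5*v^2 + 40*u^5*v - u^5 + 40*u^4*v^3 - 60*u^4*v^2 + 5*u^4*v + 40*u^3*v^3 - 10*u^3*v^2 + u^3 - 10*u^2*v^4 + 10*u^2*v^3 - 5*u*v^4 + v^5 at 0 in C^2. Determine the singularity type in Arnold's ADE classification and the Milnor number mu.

Type E_8, Milnor number mu = 8.

The Hessian of f at 0 is [[0, 0], [0, 0]] with rank 0, so corank 2. A Groebner basis of the Jacobian ideal J(f) in C{u,v} is {v^5, u*v^3 - v^4/4, u^2}; counting standard monomials gives mu = 8. Corank 2; j^3 = u^3 is a perfect cube, so E-series; the 5-jet and mu = 8 give E_8.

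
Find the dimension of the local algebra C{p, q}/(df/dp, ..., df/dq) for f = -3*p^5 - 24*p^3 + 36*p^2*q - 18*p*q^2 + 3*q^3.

8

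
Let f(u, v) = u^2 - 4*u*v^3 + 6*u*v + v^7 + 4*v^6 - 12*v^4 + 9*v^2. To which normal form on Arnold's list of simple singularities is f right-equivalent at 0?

A_6

The Hessian of f at 0 is [[2, 6], [6, 18]] with rank 1, so corank 1. A Groebner basis of the Jacobian ideal J(f) in C{u,v} is {-u/2 + v^3 - 3*v/2, u^2 + 6*u*v + 9*v^2}; counting standard monomials gives mu = 6. Corank 1: A-series; mu = 6 gives A_6.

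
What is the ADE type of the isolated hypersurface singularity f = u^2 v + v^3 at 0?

D_4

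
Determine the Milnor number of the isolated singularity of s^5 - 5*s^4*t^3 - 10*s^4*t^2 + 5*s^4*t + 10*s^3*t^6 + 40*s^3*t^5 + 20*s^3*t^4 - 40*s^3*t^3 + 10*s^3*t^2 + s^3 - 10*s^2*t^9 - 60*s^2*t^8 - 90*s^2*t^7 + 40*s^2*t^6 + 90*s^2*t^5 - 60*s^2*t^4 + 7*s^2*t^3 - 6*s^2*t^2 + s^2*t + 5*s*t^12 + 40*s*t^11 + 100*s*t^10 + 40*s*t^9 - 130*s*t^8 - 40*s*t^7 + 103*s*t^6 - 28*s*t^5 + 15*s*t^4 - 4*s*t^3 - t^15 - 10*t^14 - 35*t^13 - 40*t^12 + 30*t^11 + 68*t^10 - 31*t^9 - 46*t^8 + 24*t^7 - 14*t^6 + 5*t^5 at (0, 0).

6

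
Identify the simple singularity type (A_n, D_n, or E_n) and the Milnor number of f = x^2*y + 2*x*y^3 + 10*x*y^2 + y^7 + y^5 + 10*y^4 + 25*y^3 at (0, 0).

The Hessian of f at 0 has rank 0. Corank 2; j^3 = y*(x + 5*y)^2 has shape L^2 M (L != M), so D-series; mu = 8 gives D_8.

Type D_8, Milnor number mu = 8.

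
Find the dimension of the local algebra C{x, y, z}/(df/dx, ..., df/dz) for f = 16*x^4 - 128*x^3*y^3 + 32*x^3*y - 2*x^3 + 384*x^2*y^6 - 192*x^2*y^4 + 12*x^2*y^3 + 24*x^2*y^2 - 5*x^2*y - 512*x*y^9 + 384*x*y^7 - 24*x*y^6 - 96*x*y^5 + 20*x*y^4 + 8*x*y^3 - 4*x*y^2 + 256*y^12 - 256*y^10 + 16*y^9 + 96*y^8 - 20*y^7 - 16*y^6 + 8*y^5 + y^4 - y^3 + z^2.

The Hessian of f at 0 has rank 1. Corank 2; j^3 = -(x + y)^2*(2*x + y) has shape L^2 M (L != M), so D-series; mu = 5 gives D_5.

5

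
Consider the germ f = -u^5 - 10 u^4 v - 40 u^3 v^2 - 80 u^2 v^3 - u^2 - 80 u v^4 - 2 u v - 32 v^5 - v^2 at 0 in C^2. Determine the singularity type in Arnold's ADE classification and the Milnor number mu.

The Hessian of f at 0 has rank 1. Corank 1: A-series; mu = 4 gives A_4.

Type A_4, Milnor number mu = 4.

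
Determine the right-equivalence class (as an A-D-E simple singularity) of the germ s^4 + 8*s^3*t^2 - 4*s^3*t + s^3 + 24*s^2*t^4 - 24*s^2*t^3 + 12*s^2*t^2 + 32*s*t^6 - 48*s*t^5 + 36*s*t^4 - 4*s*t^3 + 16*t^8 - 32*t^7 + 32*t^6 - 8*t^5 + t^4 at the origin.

E6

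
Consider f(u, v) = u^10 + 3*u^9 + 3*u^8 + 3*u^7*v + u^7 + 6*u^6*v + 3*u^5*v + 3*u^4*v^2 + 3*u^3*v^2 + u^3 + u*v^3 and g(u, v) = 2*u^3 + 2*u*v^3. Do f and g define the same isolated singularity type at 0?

The Hessian of f at 0 has rank 0. Corank 2; j^3 = u^3 is a perfect cube, so E-series; the 4-jet and mu = 7 give E_7. The Hessian of g at 0 has rank 0. Corank 2; j^3 = 2*u^3 is a perfect cube, so E-series; the 4-jet and mu = 7 give E_7. Both have type E_7, hence right-equivalent.

Yes.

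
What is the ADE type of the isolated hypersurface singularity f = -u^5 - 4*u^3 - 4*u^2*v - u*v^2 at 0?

D_6

The Hessian of f at 0 has rank 0. Corank 2; j^3 = -u*(2*u + v)^2 has shape L^2 M (L != M), so D-series; mu = 6 gives D_6.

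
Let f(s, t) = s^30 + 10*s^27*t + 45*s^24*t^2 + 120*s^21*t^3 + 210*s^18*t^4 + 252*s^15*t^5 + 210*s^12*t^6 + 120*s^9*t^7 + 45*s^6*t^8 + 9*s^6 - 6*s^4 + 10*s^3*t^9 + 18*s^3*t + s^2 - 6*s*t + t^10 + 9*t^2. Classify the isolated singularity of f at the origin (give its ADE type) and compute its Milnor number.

The Hessian of f at 0 has rank 1. Corank 1: A-series; mu = 9 gives A_9.

Type A9, Milnor number mu = 9.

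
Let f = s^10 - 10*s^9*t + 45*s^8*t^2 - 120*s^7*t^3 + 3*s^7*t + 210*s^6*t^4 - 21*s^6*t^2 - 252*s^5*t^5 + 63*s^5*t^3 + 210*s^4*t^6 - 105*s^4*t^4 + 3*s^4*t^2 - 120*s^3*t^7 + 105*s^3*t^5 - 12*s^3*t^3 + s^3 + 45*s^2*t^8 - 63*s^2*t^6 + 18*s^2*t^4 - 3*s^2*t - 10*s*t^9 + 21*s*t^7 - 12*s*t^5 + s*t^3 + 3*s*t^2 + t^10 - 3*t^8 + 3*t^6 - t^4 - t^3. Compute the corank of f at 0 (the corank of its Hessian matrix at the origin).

2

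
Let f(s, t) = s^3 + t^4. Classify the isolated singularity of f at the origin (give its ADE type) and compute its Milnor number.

The Hessian of f at 0 has rank 0. Corank 2; j^3 = s^3 is a perfect cube, so E-series; the 4-jet and mu = 6 give E_6.

Type E_6, Milnor number mu = 6.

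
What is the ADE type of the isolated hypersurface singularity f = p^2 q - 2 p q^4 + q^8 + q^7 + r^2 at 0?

D9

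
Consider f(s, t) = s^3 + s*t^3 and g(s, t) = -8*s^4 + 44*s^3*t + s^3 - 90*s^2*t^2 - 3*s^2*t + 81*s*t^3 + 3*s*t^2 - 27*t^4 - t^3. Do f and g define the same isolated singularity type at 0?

Yes.

The Hessian of f at 0 has rank 0. Corank 2; j^3 = s^3 is a perfect cube, so E-series; the 4-jet and mu = 7 give E_7. The Hessian of g at 0 has rank 0. Corank 2; j^3 = (s - t)^3 is a perfect cube, so E-series; the 4-jet and mu = 7 give E_7. Both have type E_7, hence right-equivalent.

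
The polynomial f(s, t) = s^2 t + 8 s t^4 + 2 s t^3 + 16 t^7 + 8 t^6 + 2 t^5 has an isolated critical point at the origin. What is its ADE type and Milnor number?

Type D6, Milnor number mu = 6.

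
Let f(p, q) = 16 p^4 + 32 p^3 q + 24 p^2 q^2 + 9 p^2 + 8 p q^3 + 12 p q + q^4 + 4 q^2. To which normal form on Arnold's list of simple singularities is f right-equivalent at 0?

The Hessian of f at 0 is [[18, 12], [12, 8]] with rank 1, so corank 1. A Groebner basis of the Jacobian ideal J(f) in C{p,q} is {q^3, p + 2*q/3}; counting standard monomials gives mu = 3. Corank 1: A-series; mu = 3 gives A_3.

A3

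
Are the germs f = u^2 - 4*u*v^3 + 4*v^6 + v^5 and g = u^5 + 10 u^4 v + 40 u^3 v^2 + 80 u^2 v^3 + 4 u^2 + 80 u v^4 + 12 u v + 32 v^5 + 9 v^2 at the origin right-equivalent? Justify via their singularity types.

The Hessian of f at 0 has rank 1. Corank 1: A-series; mu = 4 gives A_4. The Hessian of g at 0 has rank 1. Corank 1: A-series; mu = 4 gives A_4. Both have type A_4, hence right-equivalent.

Yes.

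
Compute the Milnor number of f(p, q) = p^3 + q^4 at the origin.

6

The Hessian of f at 0 is [[0, 0], [0, 0]] with rank 0, so corank 2. A Groebner basis of the Jacobian ideal J(f) in C{p,q} is {q^3, p^2}; counting standard monomials gives mu = 6. Corank 2; j^3 = p^3 is a perfect cube, so E-series; the 4-jet and mu = 6 give E_6.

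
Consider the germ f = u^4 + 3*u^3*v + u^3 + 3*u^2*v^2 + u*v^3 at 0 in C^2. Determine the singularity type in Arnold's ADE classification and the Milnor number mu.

The Hessian of f at 0 is [[0, 0], [0, 0]] with rank 0, so corank 2. A Groebner basis of the Jacobian ideal J(f) in C{u,v} is {3*u^2 + v^4 + v^3, u^3, u^2*v - u^2 - v^3/3, 2*u^2 + u*v^2 + 2*v^3/3}; counting standard monomials gives mu = 7. Corank 2; j^3 = u^3 is a perfect cube, so E-series; the 4-jet and mu = 7 give E_7.

Type E_7, Milnor number mu = 7.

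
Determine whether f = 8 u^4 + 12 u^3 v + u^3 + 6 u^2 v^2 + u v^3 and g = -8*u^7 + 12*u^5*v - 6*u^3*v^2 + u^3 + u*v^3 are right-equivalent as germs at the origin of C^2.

The Hessian of f at 0 has rank 0. Corank 2; j^3 = u^3 is a perfect cube, so E-series; the 4-jet and mu = 7 give E_7. The Hessian of g at 0 has rank 0. Corank 2; j^3 = u^3 is a perfect cube, so E-series; the 4-jet and mu = 7 give E_7. Both have type E_7, hence right-equivalent.

Yes.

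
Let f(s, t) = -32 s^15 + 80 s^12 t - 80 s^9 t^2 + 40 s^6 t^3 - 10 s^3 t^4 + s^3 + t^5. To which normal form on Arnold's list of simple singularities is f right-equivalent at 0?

E_8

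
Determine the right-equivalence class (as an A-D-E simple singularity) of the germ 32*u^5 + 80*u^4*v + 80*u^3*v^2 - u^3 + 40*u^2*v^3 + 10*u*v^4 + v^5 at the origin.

E_8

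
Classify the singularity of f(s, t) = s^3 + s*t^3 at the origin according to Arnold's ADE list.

The Hessian of f at 0 is [[0, 0], [0, 0]] with rank 0, so corank 2. A Groebner basis of the Jacobian ideal J(f) in C{s,t} is {s^3, s*t^2, 3*s^2 + t^3}; counting standard monomials gives mu = 7. Corank 2; j^3 = s^3 is a perfect cube, so E-series; the 4-jet and mu = 7 give E_7.

E_{7}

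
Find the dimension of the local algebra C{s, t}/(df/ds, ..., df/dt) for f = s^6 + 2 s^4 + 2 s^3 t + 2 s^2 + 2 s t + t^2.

The Hessian of f at 0 has rank 2. Corank 0: nondegenerate Morse point, so A_1.

1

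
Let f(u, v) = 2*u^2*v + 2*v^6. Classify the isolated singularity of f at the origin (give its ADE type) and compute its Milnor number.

Type D7, Milnor number mu = 7.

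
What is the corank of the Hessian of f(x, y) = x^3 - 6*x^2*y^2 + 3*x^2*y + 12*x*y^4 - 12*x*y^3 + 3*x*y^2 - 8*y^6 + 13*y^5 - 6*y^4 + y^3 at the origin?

2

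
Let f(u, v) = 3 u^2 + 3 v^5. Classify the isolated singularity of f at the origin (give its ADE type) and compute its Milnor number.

The Hessian of f at 0 is [[6, 0], [0, 0]] with rank 1, so corank 1. A Groebner basis of the Jacobian ideal J(f) in C{u,v} is {v^4, u}; counting standard monomials gives mu = 4. Corank 1: A-series; mu = 4 gives A_4.

Type A4, Milnor number mu = 4.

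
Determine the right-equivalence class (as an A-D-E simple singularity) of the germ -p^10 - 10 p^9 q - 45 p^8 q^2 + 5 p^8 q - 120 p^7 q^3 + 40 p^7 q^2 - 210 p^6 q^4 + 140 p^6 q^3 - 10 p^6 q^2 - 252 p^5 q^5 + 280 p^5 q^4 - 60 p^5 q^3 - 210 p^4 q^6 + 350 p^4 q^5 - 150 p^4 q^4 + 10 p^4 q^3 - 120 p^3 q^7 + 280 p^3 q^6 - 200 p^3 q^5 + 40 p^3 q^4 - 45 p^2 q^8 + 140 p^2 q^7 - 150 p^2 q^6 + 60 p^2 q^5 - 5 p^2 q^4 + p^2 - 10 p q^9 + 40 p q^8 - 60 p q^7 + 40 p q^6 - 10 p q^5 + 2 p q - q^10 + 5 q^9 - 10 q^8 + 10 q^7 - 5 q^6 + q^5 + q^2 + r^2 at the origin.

A_4

The Hessian of f at 0 has rank 2. Corank 1: A-series; mu = 4 gives A_4.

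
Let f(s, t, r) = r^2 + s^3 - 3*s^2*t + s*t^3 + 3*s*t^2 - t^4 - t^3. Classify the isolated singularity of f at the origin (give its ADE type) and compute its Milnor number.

Type E_7, Milnor number mu = 7.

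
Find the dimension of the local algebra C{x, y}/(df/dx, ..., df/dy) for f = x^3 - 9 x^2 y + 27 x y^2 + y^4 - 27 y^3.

6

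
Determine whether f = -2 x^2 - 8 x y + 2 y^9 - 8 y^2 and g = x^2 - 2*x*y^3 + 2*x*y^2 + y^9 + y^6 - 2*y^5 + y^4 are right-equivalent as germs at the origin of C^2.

Yes.

The Hessian of f at 0 is [[-4, -8], [-8, -16]] with rank 1, so corank 1. A Groebner basis of the Jacobian ideal J(f) in C{x,y} is {y^8, x + 2*y}; counting standard monomials gives mu = 8. Corank 1: A-series; mu = 8 gives A_8. The Hessian of g at 0 is [[2, 0], [0, 0]] with rank 1, so corank 1. A Groebner basis of the Jacobian ideal J(g) in C{x,y} is {x^2*y^2 + 2*x^2*y + 3*x^2 + 4*x*y^2 + x*y + x + y^2, x^3 - 3*x^2*y - 5*x^2 - 7*x*y^2 - 2*x*y - 2*x - 2*y^2, -x + y^3 - y^2}; counting standard monomials gives mu = 8. Corank 1: A-series; mu = 8 gives A_8. Both have type A_8, hence right-equivalent.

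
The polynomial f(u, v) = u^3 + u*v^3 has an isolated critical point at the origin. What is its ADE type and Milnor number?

Type E_7, Milnor number mu = 7.

The Hessian of f at 0 has rank 0. Corank 2; j^3 = u^3 is a perfect cube, so E-series; the 4-jet and mu = 7 give E_7.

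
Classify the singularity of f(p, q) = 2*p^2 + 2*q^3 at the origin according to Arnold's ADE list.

A2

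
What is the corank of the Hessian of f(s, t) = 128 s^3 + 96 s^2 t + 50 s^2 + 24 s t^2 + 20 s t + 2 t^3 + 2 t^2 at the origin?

1

Hessian at 0 has rank 1.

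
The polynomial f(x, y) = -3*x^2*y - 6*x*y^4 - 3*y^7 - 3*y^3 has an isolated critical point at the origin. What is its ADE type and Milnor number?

The Hessian of f at 0 is [[0, 0], [0, 0]] with rank 0, so corank 2. A Groebner basis of the Jacobian ideal J(f) in C{x,y} is {y^3, x^2 + 3*y^2, x*y}; counting standard monomials gives mu = 4. Corank 2; j^3 = -3*y*(x^2 + y^2) splits into three distinct lines over C (the quadratic factor has nonzero discriminant), so D_4.

Type D4, Milnor number mu = 4.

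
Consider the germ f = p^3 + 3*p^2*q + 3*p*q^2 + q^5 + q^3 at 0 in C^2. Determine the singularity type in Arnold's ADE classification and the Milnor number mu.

Type E_8, Milnor number mu = 8.

The Hessian of f at 0 is [[0, 0], [0, 0]] with rank 0, so corank 2. A Groebner basis of the Jacobian ideal J(f) in C{p,q} is {q^4, p^2 + 2*p*q + q^2}; counting standard monomials gives mu = 8. Corank 2; j^3 = (p + q)^3 is a perfect cube, so E-series; the 5-jet and mu = 8 give E_8.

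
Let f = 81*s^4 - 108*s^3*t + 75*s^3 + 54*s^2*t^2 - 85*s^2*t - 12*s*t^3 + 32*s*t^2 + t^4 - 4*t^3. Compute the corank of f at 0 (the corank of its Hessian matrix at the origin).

2

Hessian at 0 has rank 0.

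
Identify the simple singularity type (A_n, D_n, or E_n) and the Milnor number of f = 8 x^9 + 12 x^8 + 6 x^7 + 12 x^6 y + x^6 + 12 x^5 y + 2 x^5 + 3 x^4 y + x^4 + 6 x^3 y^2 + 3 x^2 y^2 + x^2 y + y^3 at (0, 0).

The Hessian of f at 0 is [[0, 0], [0, 0]] with rank 0, so corank 2. A Groebner basis of the Jacobian ideal J(f) in C{x,y} is {y^3, x^2 + 3*y^2, x*y}; counting standard monomials gives mu = 4. Corank 2; j^3 = y*(x^2 + y^2) splits into three distinct lines over C (the quadratic factor has nonzero discriminant), so D_4.

Type D_4, Milnor number mu = 4.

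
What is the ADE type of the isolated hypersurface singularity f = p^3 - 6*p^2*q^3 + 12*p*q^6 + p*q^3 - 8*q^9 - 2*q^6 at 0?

The Hessian of f at 0 is [[0, 0], [0, 0]] with rank 0, so corank 2. A Groebner basis of the Jacobian ideal J(f) in C{p,q} is {p^3, p*q^2, 3*p^2 + q^3}; counting standard monomials gives mu = 7. Corank 2; j^3 = p^3 is a perfect cube, so E-series; the 4-jet and mu = 7 give E_7.

E7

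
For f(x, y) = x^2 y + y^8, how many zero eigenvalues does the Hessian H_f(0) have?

2

The Hessian at 0 is [[0, 0], [0, 0]] of rank 0; hence corank 2.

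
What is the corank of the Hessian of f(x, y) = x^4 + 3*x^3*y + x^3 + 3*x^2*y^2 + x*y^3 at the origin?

2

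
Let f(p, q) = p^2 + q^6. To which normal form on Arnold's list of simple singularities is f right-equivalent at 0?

A_5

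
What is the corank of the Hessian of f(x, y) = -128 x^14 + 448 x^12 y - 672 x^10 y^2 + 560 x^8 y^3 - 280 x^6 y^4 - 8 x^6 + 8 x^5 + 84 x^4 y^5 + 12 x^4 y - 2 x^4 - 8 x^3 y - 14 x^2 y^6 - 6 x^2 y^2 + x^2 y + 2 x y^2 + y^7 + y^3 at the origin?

The Hessian at 0 is [[0, 0], [0, 0]] of rank 0; hence corank 2.

2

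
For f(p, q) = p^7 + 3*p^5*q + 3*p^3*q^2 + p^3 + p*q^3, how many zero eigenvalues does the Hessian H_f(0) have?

2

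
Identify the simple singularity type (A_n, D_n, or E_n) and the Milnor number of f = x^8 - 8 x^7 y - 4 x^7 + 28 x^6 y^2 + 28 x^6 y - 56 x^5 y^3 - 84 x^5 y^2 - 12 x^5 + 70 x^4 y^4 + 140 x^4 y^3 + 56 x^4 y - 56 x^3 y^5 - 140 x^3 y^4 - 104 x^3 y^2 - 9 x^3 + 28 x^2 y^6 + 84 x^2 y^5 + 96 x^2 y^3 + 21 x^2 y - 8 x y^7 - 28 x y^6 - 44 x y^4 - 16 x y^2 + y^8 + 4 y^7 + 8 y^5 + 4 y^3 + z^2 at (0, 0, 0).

The Hessian of f at 0 is [[0, 0, 0], [0, 0, 0], [0, 0, 2]] with rank 1, so corank 2. A Groebner basis of the Jacobian ideal J(f) in C{x,y,z} is {x^2*y^2 - 180*x^2*y - 216*x^2 + 240*x*y^2 + 270*x*y - 80*y^3 - 84*y^2, -243*x^2*y - 567*x^2/2 + x*y^3 + 324*x*y^2 + 351*x*y - 108*y^3 - 108*y^2, -324*x^2*y - 729*x^2/2 + 432*x*y^2 + 891*x*y/2 + y^4 - 144*y^3 - 135*y^2, x^3 - 2*x^2*y + 4*x*y^2/3 - 8*y^3/27, z}; counting standard monomials gives mu = 9. Corank 2; j^3 = -(x - y)*(3*x - 2*y)^2 has shape L^2 M (L != M), so D-series; mu = 9 gives D_9.

Type D9, Milnor number mu = 9.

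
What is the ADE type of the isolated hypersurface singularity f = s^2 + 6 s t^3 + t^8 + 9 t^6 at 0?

A7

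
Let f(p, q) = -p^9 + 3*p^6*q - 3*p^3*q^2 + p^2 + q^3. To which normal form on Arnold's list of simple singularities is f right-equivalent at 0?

The Hessian of f at 0 is [[2, 0], [0, 0]] with rank 1, so corank 1. A Groebner basis of the Jacobian ideal J(f) in C{p,q} is {q^2, p}; counting standard monomials gives mu = 2. Corank 1: A-series; mu = 2 gives A_2.

A2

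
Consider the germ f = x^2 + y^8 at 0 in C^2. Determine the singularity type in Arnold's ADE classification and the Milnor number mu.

The Hessian of f at 0 is [[2, 0], [0, 0]] with rank 1, so corank 1. A Groebner basis of the Jacobian ideal J(f) in C{x,y} is {y^7, x}; counting standard monomials gives mu = 7. Corank 1: A-series; mu = 7 gives A_7.

Type A7, Milnor number mu = 7.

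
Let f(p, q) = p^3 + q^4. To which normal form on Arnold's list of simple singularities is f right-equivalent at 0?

The Hessian of f at 0 has rank 0. Corank 2; j^3 = p^3 is a perfect cube, so E-series; the 4-jet and mu = 6 give E_6.

E6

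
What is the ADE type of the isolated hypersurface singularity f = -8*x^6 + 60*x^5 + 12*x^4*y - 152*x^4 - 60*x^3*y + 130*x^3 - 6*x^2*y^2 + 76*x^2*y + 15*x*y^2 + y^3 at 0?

The Hessian of f at 0 has rank 0. Corank 2; j^3 = (5*x + y)*(26*x^2 + 10*x*y + y^2) splits into three distinct lines over C (the quadratic factor has nonzero discriminant), so D_4.

D4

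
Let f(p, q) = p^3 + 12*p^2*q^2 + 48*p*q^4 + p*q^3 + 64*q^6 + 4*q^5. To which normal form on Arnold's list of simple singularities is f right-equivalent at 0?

The Hessian of f at 0 is [[0, 0], [0, 0]] with rank 0, so corank 2. A Groebner basis of the Jacobian ideal J(f) in C{p,q} is {-p^2/16 + q^4 - q^3/48, p^3, p^2*q + p^2/48 + q^3/144, p^2/4 + p*q^2 + q^3/12}; counting standard monomials gives mu = 7. Corank 2; j^3 = p^3 is a perfect cube, so E-series; the 4-jet and mu = 7 give E_7.

E_{7}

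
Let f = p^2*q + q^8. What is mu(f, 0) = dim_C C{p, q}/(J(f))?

9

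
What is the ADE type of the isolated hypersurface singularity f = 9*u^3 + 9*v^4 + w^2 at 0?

E6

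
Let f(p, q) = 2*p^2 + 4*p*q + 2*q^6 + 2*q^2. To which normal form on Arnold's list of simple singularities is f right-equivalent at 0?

A_{5}

The Hessian of f at 0 has rank 1. Corank 1: A-series; mu = 5 gives A_5.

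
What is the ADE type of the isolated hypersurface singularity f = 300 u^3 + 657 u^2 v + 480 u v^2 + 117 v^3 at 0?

D_{4}

The Hessian of f at 0 is [[0, 0], [0, 0]] with rank 0, so corank 2. A Groebner basis of the Jacobian ideal J(f) in C{u,v} is {v^3, u^2 - 23*v^2/39, u*v + 10*v^2/13}; counting standard monomials gives mu = 4. Corank 2; j^3 = 3*(4*u + 3*v)*(25*u^2 + 36*u*v + 13*v^2) splits into three distinct lines over C (the quadratic factor has nonzero discriminant), so D_4.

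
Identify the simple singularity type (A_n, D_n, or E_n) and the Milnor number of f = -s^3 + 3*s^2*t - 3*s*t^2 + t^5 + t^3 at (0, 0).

The Hessian of f at 0 is [[0, 0], [0, 0]] with rank 0, so corank 2. A Groebner basis of the Jacobian ideal J(f) in C{s,t} is {t^4, s^2 - 2*s*t + t^2}; counting standard monomials gives mu = 8. Corank 2; j^3 = -(s - t)^3 is a perfect cube, so E-series; the 5-jet and mu = 8 give E_8.

Type E8, Milnor number mu = 8.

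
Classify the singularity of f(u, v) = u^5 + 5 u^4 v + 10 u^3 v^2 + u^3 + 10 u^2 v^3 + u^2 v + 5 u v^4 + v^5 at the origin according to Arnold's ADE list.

D_6

The Hessian of f at 0 has rank 0. Corank 2; j^3 = u^2*(u + v) has shape L^2 M (L != M), so D-series; mu = 6 gives D_6.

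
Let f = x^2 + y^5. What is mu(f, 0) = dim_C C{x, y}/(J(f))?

The Hessian of f at 0 is [[2, 0], [0, 0]] with rank 1, so corank 1. A Groebner basis of the Jacobian ideal J(f) in C{x,y} is {y^4, x}; counting standard monomials gives mu = 4. Corank 1: A-series; mu = 4 gives A_4.

4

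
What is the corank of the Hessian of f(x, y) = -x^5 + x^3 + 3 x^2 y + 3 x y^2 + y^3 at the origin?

Hessian at 0 has rank 0.

2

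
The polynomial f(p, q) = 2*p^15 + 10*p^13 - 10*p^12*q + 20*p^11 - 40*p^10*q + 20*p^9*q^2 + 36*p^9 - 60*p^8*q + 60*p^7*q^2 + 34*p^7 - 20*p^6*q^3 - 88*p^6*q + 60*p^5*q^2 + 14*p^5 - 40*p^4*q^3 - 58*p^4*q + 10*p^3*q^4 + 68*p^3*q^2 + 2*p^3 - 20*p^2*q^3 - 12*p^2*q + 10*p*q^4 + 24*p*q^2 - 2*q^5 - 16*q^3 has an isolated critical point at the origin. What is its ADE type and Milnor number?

Type E_8, Milnor number mu = 8.

The Hessian of f at 0 is [[0, 0], [0, 0]] with rank 0, so corank 2. A Groebner basis of the Jacobian ideal J(f) in C{p,q} is {-7*p^2/32 + p*q^3 + 7*p*q/8 - 7*q^2/8, -p^2/8 + p*q/2 + q^4 - q^2/2, p^3 - 12*p*q^2 + 16*q^3, p^2*q - 4*p*q^2 + 4*q^3}; counting standard monomials gives mu = 8. Corank 2; j^3 = 2*(p - 2*q)^3 is a perfect cube, so E-series; the 5-jet and mu = 8 give E_8.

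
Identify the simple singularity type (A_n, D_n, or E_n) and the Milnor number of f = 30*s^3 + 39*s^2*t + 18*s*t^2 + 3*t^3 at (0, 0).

Type D_4, Milnor number mu = 4.

The Hessian of f at 0 is [[0, 0], [0, 0]] with rank 0, so corank 2. A Groebner basis of the Jacobian ideal J(f) in C{s,t} is {t^3, s^2 - 3*t^2/11, s*t + 6*t^2/11}; counting standard monomials gives mu = 4. Corank 2; j^3 = 3*(2*s + t)*(5*s^2 + 4*s*t + t^2) splits into three distinct lines over C (the quadratic factor has nonzero discriminant), so D_4.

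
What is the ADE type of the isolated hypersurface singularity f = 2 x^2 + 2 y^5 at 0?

A_{4}

The Hessian of f at 0 has rank 1. Corank 1: A-series; mu = 4 gives A_4.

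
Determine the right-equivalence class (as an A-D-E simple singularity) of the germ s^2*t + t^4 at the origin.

The Hessian of f at 0 has rank 0. Corank 2; j^3 = s^2*t has shape L^2 M (L != M), so D-series; mu = 5 gives D_5.

D_{5}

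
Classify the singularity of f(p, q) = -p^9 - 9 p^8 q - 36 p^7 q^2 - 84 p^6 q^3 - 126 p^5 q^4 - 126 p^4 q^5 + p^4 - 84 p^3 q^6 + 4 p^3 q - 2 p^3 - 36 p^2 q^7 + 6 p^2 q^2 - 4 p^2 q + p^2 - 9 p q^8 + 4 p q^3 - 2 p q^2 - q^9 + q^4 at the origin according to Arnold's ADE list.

A8

The Hessian of f at 0 is [[2, 0], [0, 0]] with rank 1, so corank 1. A Groebner basis of the Jacobian ideal J(f) in C{p,q} is {-21*p*q^2 + 18*p*q - 7*p/2 + q^5 + 5*q^4/2 - 11*q^3 + 7*q^2/2, p*q^3 - 5*p*q^2/2 + 3*p*q/2 - p/4 + 3*q^4/4 - q^3 + q^2/4, p^2 + 2*p*q - p + q^2}; counting standard monomials gives mu = 8. Corank 1: A-series; mu = 8 gives A_8.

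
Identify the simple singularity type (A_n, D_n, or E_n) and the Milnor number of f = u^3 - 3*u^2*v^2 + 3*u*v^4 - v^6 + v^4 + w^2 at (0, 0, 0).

Type E_{6}, Milnor number mu = 6.

The Hessian of f at 0 has rank 1. Corank 2; j^3 = u^3 is a perfect cube, so E-series; the 4-jet and mu = 6 give E_6.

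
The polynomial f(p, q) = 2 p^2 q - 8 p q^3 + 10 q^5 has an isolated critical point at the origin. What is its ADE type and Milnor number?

Type D_6, Milnor number mu = 6.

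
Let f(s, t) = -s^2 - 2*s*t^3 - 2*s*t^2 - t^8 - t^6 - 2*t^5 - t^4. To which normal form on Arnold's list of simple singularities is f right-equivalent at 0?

The Hessian of f at 0 has rank 1. Corank 1: A-series; mu = 7 gives A_7.

A_{7}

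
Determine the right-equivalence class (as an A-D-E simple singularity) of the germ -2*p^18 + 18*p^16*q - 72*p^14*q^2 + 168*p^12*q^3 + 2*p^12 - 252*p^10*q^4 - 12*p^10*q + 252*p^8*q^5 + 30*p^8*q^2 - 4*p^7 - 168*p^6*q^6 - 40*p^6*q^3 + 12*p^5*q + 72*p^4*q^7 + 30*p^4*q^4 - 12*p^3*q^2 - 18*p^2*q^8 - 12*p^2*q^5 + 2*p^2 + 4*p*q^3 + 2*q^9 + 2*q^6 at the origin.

The Hessian of f at 0 has rank 1. Corank 1: A-series; mu = 8 gives A_8.

A_8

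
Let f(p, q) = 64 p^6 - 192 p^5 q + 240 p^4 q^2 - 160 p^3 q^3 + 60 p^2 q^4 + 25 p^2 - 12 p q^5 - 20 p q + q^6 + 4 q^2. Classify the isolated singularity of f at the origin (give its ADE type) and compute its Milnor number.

The Hessian of f at 0 has rank 1. Corank 1: A-series; mu = 5 gives A_5.

Type A5, Milnor number mu = 5.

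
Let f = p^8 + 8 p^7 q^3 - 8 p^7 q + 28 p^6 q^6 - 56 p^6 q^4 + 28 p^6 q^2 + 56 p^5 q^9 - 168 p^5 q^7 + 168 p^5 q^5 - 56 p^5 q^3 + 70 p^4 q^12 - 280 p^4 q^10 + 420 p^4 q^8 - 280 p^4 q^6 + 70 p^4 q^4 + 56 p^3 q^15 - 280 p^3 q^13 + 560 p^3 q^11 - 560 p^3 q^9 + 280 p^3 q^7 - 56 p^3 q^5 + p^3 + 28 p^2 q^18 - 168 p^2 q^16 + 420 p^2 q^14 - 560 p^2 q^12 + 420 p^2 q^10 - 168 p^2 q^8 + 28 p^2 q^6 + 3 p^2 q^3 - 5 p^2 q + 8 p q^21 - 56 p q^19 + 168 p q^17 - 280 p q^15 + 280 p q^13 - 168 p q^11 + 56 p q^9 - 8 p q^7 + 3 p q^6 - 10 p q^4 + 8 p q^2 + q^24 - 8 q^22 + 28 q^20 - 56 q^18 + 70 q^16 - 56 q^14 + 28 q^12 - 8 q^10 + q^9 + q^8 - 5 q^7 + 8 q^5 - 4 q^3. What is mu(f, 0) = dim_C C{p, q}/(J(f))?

9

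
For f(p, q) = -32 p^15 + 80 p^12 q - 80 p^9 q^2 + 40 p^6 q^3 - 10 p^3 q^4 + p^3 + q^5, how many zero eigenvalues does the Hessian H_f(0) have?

The Hessian at 0 is [[0, 0], [0, 0]] of rank 0; hence corank 2.

2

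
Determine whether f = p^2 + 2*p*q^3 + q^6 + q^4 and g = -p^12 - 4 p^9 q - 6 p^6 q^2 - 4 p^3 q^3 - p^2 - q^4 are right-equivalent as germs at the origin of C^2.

Yes.

The Hessian of f at 0 has rank 1. Corank 1: A-series; mu = 3 gives A_3. The Hessian of g at 0 has rank 1. Corank 1: A-series; mu = 3 gives A_3. Both have type A_3, hence right-equivalent.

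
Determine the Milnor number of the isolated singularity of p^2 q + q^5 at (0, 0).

6

The Hessian of f at 0 has rank 0. Corank 2; j^3 = p^2*q has shape L^2 M (L != M), so D-series; mu = 6 gives D_6.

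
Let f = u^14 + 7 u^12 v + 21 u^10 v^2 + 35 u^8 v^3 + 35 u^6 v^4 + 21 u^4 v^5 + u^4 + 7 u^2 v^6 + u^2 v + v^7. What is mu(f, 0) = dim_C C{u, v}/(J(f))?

8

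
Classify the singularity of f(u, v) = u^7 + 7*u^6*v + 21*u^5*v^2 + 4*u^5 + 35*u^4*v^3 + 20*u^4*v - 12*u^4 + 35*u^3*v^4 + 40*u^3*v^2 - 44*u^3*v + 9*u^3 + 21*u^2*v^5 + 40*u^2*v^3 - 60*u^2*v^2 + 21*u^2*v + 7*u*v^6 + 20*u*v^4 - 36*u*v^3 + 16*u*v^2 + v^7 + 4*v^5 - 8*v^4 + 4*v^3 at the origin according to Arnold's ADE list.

D_{8}

The Hessian of f at 0 has rank 0. Corank 2; j^3 = (u + v)*(3*u + 2*v)^2 has shape L^2 M (L != M), so D-series; mu = 8 gives D_8.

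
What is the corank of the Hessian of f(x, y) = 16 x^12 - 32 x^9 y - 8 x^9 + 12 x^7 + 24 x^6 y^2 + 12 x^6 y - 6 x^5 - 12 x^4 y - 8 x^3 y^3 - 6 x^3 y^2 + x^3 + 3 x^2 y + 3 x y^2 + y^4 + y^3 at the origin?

The Hessian at 0 is [[0, 0], [0, 0]] of rank 0; hence corank 2.

2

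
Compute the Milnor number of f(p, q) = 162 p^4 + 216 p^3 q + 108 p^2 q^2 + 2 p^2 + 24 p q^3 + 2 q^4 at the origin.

3

The Hessian of f at 0 has rank 1. Corank 1: A-series; mu = 3 gives A_3.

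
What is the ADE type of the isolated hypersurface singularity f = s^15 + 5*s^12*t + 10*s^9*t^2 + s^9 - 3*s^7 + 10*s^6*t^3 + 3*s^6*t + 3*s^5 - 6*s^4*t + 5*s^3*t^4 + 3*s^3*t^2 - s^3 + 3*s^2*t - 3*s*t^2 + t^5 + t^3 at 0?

E_8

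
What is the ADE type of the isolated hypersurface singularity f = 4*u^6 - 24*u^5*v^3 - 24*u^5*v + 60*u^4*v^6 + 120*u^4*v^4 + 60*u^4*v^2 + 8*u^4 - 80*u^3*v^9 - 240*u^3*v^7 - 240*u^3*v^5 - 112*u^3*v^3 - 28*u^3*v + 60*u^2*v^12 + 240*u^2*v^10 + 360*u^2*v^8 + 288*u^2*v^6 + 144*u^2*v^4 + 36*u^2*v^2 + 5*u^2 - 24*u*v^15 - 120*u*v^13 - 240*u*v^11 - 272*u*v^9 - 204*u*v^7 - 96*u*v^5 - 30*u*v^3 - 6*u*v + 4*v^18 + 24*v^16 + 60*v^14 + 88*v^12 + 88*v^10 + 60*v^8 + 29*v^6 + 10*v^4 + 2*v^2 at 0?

A_{1}

The Hessian of f at 0 is [[10, -6], [-6, 4]] with rank 2, so corank 0. A Groebner basis of the Jacobian ideal J(f) in C{u,v} is {u, v}; counting standard monomials gives mu = 1. Corank 0: nondegenerate Morse point, so A_1.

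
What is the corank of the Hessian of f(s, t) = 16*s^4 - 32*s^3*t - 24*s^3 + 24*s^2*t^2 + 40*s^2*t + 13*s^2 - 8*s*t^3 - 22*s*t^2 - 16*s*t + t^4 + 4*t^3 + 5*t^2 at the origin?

0

Hessian at 0 has rank 2.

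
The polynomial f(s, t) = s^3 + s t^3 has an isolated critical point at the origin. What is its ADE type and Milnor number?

Type E7, Milnor number mu = 7.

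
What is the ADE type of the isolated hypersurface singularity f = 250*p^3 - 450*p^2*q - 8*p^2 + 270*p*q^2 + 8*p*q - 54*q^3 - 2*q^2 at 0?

A_2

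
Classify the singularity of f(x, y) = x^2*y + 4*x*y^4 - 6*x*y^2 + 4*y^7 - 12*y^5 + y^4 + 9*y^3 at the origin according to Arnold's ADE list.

D_5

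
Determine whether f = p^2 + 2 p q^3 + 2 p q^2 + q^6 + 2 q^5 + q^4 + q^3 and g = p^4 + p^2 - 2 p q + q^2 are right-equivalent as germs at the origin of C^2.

The Hessian of f at 0 has rank 1. Corank 1: A-series; mu = 2 gives A_2. The Hessian of g at 0 has rank 1. Corank 1: A-series; mu = 3 gives A_3. f is A_2 but g is A_3, hence not right-equivalent.

No.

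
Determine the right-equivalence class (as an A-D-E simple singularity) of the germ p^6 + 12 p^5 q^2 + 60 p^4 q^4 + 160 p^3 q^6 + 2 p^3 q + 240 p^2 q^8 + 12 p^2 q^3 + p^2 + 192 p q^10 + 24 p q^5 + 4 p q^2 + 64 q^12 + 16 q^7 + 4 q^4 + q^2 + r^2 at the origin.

A1

The Hessian of f at 0 has rank 3. Corank 0: nondegenerate Morse point, so A_1.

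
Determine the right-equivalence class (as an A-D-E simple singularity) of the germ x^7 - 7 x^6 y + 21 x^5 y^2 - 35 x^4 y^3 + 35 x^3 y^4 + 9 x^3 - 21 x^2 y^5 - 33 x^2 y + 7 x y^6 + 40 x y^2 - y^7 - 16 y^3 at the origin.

D8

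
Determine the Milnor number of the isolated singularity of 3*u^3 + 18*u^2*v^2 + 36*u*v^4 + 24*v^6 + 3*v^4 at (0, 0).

6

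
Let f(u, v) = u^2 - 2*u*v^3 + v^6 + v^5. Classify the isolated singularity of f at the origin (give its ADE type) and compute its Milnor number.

Type A_{4}, Milnor number mu = 4.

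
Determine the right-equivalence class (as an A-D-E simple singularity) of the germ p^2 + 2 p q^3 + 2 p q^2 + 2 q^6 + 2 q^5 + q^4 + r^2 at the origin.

A_5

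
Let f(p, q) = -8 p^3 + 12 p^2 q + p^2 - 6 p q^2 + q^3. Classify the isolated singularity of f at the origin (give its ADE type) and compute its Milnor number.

Type A2, Milnor number mu = 2.

The Hessian of f at 0 has rank 1. Corank 1: A-series; mu = 2 gives A_2.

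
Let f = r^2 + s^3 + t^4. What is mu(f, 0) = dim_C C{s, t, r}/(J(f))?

The Hessian of f at 0 has rank 1. Corank 2; j^3 = s^3 is a perfect cube, so E-series; the 4-jet and mu = 6 give E_6.

6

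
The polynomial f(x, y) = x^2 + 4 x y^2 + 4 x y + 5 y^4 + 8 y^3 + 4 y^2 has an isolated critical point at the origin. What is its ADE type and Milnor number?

The Hessian of f at 0 has rank 1. Corank 1: A-series; mu = 3 gives A_3.

Type A_3, Milnor number mu = 3.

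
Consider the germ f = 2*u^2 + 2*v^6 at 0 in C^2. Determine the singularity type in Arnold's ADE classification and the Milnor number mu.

The Hessian of f at 0 has rank 1. Corank 1: A-series; mu = 5 gives A_5.

Type A_{5}, Milnor number mu = 5.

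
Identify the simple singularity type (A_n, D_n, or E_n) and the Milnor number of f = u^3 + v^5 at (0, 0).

Type E8, Milnor number mu = 8.

The Hessian of f at 0 has rank 0. Corank 2; j^3 = u^3 is a perfect cube, so E-series; the 5-jet and mu = 8 give E_8.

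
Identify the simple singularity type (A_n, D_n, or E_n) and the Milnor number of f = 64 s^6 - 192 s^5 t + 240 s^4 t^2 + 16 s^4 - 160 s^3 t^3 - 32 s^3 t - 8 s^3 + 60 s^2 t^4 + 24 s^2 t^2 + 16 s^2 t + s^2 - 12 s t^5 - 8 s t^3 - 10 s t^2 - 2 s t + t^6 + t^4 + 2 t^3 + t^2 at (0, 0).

Type A_5, Milnor number mu = 5.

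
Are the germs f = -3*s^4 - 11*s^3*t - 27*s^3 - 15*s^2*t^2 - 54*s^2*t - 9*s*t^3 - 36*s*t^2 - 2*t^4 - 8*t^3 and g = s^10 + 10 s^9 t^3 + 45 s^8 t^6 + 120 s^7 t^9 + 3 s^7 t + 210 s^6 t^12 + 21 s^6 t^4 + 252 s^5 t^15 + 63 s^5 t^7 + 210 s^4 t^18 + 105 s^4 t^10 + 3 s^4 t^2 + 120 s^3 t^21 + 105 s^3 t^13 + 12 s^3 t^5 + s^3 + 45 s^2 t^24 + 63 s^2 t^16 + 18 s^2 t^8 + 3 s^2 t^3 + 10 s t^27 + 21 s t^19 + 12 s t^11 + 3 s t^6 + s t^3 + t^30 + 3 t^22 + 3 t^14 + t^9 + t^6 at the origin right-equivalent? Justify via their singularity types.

Yes.

The Hessian of f at 0 is [[0, 0], [0, 0]] with rank 0, so corank 2. A Groebner basis of the Jacobian ideal J(f) in C{s,t} is {19683*s^2 + 26244*s*t + t^4 + 27*t^3 + 8748*t^2, s^3 + 270*s^2 + 360*s*t + 2*t^3/3 + 120*t^2, s^2*t - 243*s^2 - 324*s*t - 7*t^3/9 - 108*t^2, 162*s^2 + s*t^2 + 216*s*t + 8*t^3/9 + 72*t^2}; counting standard monomials gives mu = 7. Corank 2; j^3 = -(3*s + 2*t)^3 is a perfect cube, so E-series; the 4-jet and mu = 7 give E_7. The Hessian of g at 0 is [[0, 0], [0, 0]] with rank 0, so corank 2. A Groebner basis of the Jacobian ideal J(g) in C{s,t} is {s^3, s*t^2, 3*s^2 + t^3}; counting standard monomials gives mu = 7. Corank 2; j^3 = s^3 is a perfect cube, so E-series; the 4-jet and mu = 7 give E_7. Both have type E_7, hence right-equivalent.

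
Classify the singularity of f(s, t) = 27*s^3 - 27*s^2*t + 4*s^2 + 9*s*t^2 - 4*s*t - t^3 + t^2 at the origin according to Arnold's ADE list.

The Hessian of f at 0 is [[8, -4], [-4, 2]] with rank 1, so corank 1. A Groebner basis of the Jacobian ideal J(f) in C{s,t} is {t^2, s - t/2}; counting standard monomials gives mu = 2. Corank 1: A-series; mu = 2 gives A_2.

A_2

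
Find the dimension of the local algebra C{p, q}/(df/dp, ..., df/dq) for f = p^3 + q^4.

6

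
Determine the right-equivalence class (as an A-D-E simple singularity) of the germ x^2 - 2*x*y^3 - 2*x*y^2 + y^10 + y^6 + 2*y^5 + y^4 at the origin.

The Hessian of f at 0 has rank 1. Corank 1: A-series; mu = 9 gives A_9.

A_{9}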